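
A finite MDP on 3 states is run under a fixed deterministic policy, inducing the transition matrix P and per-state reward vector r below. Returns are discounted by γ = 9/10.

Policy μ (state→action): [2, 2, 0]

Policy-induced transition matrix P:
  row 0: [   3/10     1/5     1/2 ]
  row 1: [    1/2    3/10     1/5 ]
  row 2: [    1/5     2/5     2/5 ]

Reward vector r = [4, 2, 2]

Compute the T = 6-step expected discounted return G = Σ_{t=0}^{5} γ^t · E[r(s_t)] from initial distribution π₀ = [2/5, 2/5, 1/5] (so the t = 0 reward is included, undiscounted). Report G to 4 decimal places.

t=0: π = [0.4000, 0.4000, 0.2000], E[r] = 2.8000, γ^t·E[r] = 2.800000, running G = 2.800000
t=1: π = [0.3600, 0.2800, 0.3600], E[r] = 2.7200, γ^t·E[r] = 2.448000, running G = 5.248000
t=2: π = [0.3200, 0.3000, 0.3800], E[r] = 2.6400, γ^t·E[r] = 2.138400, running G = 7.386400
t=3: π = [0.3220, 0.3060, 0.3720], E[r] = 2.6440, γ^t·E[r] = 1.927476, running G = 9.313876
t=4: π = [0.3240, 0.3050, 0.3710], E[r] = 2.6480, γ^t·E[r] = 1.737353, running G = 11.051229
t=5: π = [0.3239, 0.3047, 0.3714], E[r] = 2.6478, γ^t·E[r] = 1.563499, running G = 12.614728

G = 12.6147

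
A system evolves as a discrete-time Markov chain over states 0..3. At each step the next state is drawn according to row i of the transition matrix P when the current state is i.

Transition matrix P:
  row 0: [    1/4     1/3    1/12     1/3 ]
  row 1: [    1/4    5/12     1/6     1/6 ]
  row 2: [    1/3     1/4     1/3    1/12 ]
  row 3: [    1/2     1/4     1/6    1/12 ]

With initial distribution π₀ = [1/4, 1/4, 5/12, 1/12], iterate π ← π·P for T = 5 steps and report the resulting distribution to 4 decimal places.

t=0: π = [0.2500, 0.2500, 0.4167, 0.0833]
t=1: π = [0.3056, 0.3125, 0.2153, 0.1667]
t=2: π = [0.3096, 0.3275, 0.1771, 0.1858]
t=3: π = [0.3112, 0.3304, 0.1704, 0.1880]
t=4: π = [0.3112, 0.3310, 0.1691, 0.1887]
t=5: π = [0.3113, 0.3311, 0.1689, 0.1887]

π = [0.3113, 0.3311, 0.1689, 0.1887]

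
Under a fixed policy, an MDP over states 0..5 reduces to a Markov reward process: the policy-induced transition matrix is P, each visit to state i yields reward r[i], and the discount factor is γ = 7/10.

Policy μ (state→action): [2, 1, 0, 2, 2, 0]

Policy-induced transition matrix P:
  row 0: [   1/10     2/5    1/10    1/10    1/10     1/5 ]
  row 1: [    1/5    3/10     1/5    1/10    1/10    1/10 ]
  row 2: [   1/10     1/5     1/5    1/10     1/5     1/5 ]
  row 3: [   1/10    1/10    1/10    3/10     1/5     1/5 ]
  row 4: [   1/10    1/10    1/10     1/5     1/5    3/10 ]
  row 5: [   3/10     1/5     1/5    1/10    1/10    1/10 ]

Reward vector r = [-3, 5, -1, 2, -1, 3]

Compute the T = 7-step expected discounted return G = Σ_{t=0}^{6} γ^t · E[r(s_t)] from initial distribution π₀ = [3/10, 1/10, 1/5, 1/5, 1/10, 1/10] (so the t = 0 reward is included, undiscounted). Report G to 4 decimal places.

G = 2.5346

t=0: π = [0.3000, 0.1000, 0.2000, 0.2000, 0.1000, 0.1000], E[r] = 0.0000, γ^t·E[r] = 0.000000, running G = 0.000000
t=1: π = [0.1300, 0.2400, 0.1400, 0.1500, 0.1500, 0.1900], E[r] = 1.3900, γ^t·E[r] = 0.973000, running G = 0.973000
t=2: π = [0.1620, 0.2200, 0.1570, 0.1450, 0.1440, 0.1720], E[r] = 1.1190, γ^t·E[r] = 0.548310, running G = 1.521310
t=3: π = [0.1564, 0.2255, 0.1549, 0.1434, 0.1446, 0.1752], E[r] = 1.1712, γ^t·E[r] = 0.401722, running G = 1.923032
t=4: π = [0.1576, 0.2250, 0.1556, 0.1431, 0.1443, 0.1744], E[r] = 1.1620, γ^t·E[r] = 0.278991, running G = 2.202023
t=5: π = [0.1574, 0.2253, 0.1555, 0.1431, 0.1443, 0.1745], E[r] = 1.1640, γ^t·E[r] = 0.195638, running G = 2.397661
t=6: π = [0.1574, 0.2253, 0.1555, 0.1430, 0.1443, 0.1745], E[r] = 1.1637, γ^t·E[r] = 0.136908, running G = 2.534569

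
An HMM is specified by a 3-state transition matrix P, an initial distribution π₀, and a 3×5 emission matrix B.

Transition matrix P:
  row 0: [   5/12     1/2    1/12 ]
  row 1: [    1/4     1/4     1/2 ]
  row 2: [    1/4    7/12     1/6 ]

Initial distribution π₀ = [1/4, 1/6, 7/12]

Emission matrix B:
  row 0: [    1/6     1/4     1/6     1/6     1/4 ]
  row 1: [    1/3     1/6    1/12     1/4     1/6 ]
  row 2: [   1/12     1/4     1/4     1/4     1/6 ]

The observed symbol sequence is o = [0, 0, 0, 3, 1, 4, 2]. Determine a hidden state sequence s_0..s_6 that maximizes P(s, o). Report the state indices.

t=0: δ = [4.167e-02, 5.556e-02, 4.861e-02]  (obs o_0=0)
t=1: δ = [2.894e-03, 9.452e-03, 2.315e-03]  ψ = [0, 2, 1]  (obs o_1=0)
t=2: δ = [3.938e-04, 7.877e-04, 3.938e-04]  ψ = [1, 1, 1]  (obs o_2=0)
t=3: δ = [3.282e-05, 5.744e-05, 9.846e-05]  ψ = [1, 2, 1]  (obs o_3=3)
t=4: δ = [6.154e-06, 9.573e-06, 7.179e-06]  ψ = [2, 2, 1]  (obs o_4=1)
t=5: δ = [6.410e-07, 6.980e-07, 7.977e-07]  ψ = [0, 2, 1]  (obs o_5=4)
t=6: δ = [4.451e-08, 3.878e-08, 8.725e-08]  ψ = [0, 2, 1]  (obs o_6=2)
backtrack: best end state = 2; path = [2, 1, 2, 1, 2, 1, 2]

path = [2, 1, 2, 1, 2, 1, 2]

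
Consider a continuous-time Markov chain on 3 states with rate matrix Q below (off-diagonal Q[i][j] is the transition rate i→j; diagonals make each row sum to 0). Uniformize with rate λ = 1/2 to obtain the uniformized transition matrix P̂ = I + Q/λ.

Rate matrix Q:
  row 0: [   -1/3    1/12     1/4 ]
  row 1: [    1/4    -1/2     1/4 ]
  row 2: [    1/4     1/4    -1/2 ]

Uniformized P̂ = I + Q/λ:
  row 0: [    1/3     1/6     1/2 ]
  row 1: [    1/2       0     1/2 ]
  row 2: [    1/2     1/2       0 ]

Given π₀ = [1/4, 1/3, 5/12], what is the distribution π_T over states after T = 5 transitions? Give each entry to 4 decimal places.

π = [0.4286, 0.2407, 0.3307]

t=0: π = [0.2500, 0.3333, 0.4167]
t=1: π = [0.4583, 0.2500, 0.2917]
t=2: π = [0.4236, 0.2222, 0.3542]
t=3: π = [0.4294, 0.2477, 0.3229]
t=4: π = [0.4284, 0.2330, 0.3385]
t=5: π = [0.4286, 0.2407, 0.3307]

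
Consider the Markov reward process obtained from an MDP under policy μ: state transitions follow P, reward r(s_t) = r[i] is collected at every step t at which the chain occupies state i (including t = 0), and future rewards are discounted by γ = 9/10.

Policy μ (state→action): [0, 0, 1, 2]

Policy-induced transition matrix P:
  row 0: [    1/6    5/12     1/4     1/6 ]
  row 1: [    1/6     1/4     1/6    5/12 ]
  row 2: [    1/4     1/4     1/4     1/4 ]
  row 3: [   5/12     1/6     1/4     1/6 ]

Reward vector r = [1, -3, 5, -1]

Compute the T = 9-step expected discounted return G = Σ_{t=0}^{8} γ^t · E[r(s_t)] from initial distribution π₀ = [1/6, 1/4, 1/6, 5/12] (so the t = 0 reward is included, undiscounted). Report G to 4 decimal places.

t=0: π = [0.1667, 0.2500, 0.1667, 0.4167], E[r] = -0.1667, γ^t·E[r] = -0.166667, running G = -0.166667
t=1: π = [0.2847, 0.2431, 0.2292, 0.2431], E[r] = 0.4583, γ^t·E[r] = 0.412500, running G = 0.245833
t=2: π = [0.2465, 0.2772, 0.2297, 0.2465], E[r] = 0.3171, γ^t·E[r] = 0.256875, running G = 0.502708
t=3: π = [0.2474, 0.2705, 0.2269, 0.2551], E[r] = 0.3152, γ^t·E[r] = 0.229781, running G = 0.732490
t=4: π = [0.2494, 0.2700, 0.2275, 0.2532], E[r] = 0.3235, γ^t·E[r] = 0.212229, running G = 0.944719
t=5: π = [0.2489, 0.2705, 0.2275, 0.2531], E[r] = 0.3219, γ^t·E[r] = 0.190103, running G = 1.134822
t=6: π = [0.2489, 0.2704, 0.2275, 0.2532], E[r] = 0.3218, γ^t·E[r] = 0.171013, running G = 1.305835
t=7: π = [0.2489, 0.2704, 0.2275, 0.2532], E[r] = 0.3219, γ^t·E[r] = 0.153966, running G = 1.459801
t=8: π = [0.2489, 0.2704, 0.2275, 0.2532], E[r] = 0.3219, γ^t·E[r] = 0.138563, running G = 1.598365

G = 1.5984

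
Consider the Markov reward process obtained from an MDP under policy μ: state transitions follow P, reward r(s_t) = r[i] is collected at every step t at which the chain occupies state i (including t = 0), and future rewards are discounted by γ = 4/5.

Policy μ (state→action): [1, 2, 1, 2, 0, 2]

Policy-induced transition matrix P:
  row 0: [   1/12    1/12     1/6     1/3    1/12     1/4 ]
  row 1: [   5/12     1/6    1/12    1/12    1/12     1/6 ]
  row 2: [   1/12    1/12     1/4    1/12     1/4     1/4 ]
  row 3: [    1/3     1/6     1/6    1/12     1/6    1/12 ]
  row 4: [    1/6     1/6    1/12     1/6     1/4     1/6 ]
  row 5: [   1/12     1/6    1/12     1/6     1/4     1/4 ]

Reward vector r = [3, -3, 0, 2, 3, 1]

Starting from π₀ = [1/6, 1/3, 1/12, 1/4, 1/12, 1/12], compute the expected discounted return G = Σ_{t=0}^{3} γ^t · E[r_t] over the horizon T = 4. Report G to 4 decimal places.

G = 2.7108

t=0: π = [0.1667, 0.3333, 0.0833, 0.2500, 0.0833, 0.0833], E[r] = 0.3333, γ^t·E[r] = 0.333333, running G = 0.333333
t=1: π = [0.2639, 0.1458, 0.1319, 0.1389, 0.1458, 0.1736], E[r] = 1.2431, γ^t·E[r] = 0.994444, running G = 1.327778
t=2: π = [0.1788, 0.1337, 0.1389, 0.1759, 0.1701, 0.2025], E[r] = 1.2002, γ^t·E[r] = 0.768148, running G = 2.095926
t=3: π = [0.1861, 0.1402, 0.1360, 0.1591, 0.1833, 0.1954], E[r] = 1.2009, γ^t·E[r] = 0.614864, running G = 2.710790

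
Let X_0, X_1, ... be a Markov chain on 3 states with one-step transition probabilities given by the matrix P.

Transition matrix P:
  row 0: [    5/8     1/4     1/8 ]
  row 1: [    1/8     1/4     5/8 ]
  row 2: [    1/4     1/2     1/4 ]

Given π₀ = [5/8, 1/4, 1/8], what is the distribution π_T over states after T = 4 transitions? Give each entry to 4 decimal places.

t=0: π = [0.6250, 0.2500, 0.1250]
t=1: π = [0.4531, 0.2813, 0.2656]
t=2: π = [0.3848, 0.3164, 0.2988]
t=3: π = [0.3547, 0.3247, 0.3206]
t=4: π = [0.3424, 0.3301, 0.3274]

π = [0.3424, 0.3301, 0.3274]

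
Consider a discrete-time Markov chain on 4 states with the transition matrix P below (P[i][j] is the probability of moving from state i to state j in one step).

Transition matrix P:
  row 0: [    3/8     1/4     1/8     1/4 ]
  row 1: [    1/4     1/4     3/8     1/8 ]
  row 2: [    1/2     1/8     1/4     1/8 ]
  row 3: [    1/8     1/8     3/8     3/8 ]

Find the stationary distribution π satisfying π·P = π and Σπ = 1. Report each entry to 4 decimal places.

π = [0.3285, 0.1898, 0.2603, 0.2214]

Balance equations π_j = Σ_i π_i·P[i][j]:
  π_0 = 3/8·π_0 + 1/4·π_1 + 1/2·π_2 + 1/8·π_3
  π_1 = 1/4·π_0 + 1/4·π_1 + 1/8·π_2 + 1/8·π_3
  π_2 = 1/8·π_0 + 3/8·π_1 + 1/4·π_2 + 3/8·π_3
  normalize: π_0 + π_1 + π_2 + π_3 = 1
Solving the linear system gives exactly π = [45/137, 26/137, 107/411, 91/411].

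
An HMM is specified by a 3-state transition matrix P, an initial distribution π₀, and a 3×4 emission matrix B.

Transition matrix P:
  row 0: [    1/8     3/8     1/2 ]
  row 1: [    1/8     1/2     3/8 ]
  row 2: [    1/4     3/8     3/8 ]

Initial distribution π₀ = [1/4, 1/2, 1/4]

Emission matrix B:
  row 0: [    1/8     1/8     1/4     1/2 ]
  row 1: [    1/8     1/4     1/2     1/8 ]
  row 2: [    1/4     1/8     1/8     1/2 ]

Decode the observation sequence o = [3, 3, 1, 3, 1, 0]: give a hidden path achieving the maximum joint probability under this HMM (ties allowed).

t=0: δ = [1.250e-01, 6.250e-02, 1.250e-01]  (obs o_0=3)
t=1: δ = [1.562e-02, 5.859e-03, 3.125e-02]  ψ = [2, 0, 0]  (obs o_1=3)
t=2: δ = [9.766e-04, 2.930e-03, 1.465e-03]  ψ = [2, 2, 2]  (obs o_2=1)
t=3: δ = [1.831e-04, 1.831e-04, 5.493e-04]  ψ = [1, 1, 1]  (obs o_3=3)
t=4: δ = [1.717e-05, 5.150e-05, 2.575e-05]  ψ = [2, 2, 2]  (obs o_4=1)
t=5: δ = [8.047e-07, 3.219e-06, 4.828e-06]  ψ = [1, 1, 1]  (obs o_5=0)
backtrack: best end state = 2; path = [0, 2, 1, 2, 1, 2]

path = [0, 2, 1, 2, 1, 2]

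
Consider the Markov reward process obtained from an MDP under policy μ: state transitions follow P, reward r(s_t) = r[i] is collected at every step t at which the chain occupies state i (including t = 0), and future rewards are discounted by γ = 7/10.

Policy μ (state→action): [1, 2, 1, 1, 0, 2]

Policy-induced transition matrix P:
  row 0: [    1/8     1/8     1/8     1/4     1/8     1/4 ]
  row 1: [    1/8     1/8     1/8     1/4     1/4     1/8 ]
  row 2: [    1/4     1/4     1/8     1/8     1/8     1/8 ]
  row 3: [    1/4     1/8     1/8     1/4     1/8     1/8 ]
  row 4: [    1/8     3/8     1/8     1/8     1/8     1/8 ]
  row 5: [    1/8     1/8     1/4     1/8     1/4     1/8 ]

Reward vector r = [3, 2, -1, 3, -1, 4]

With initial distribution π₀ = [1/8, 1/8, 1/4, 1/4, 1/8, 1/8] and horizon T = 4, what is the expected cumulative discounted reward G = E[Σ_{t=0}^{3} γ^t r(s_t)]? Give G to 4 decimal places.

t=0: π = [0.1250, 0.1250, 0.2500, 0.2500, 0.1250, 0.1250], E[r] = 1.5000, γ^t·E[r] = 1.500000, running G = 1.500000
t=1: π = [0.1875, 0.1875, 0.1406, 0.1875, 0.1563, 0.1406], E[r] = 1.7656, γ^t·E[r] = 1.235938, running G = 2.735938
t=2: π = [0.1660, 0.1816, 0.1426, 0.1953, 0.1660, 0.1484], E[r] = 1.7324, γ^t·E[r] = 0.848887, running G = 3.584824
t=3: π = [0.1672, 0.1843, 0.1436, 0.1929, 0.1663, 0.1458], E[r] = 1.7222, γ^t·E[r] = 0.590704, running G = 4.175528

G = 4.1755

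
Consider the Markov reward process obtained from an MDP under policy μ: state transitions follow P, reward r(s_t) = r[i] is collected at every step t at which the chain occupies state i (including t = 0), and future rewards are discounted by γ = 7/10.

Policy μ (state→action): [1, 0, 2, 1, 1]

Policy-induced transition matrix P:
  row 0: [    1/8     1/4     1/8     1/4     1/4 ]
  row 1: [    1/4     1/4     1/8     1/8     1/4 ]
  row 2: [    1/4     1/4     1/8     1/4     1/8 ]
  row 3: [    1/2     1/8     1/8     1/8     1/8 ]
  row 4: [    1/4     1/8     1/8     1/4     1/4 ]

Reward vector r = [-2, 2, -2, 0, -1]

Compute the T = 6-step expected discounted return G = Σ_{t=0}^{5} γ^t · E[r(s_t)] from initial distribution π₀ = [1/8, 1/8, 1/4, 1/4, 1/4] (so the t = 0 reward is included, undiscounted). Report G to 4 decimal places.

G = -1.9429

t=0: π = [0.1250, 0.1250, 0.2500, 0.2500, 0.2500], E[r] = -0.7500, γ^t·E[r] = -0.750000, running G = -0.750000
t=1: π = [0.2969, 0.1875, 0.1250, 0.2031, 0.1875], E[r] = -0.6563, γ^t·E[r] = -0.459375, running G = -1.209375
t=2: π = [0.2637, 0.2012, 0.1250, 0.2012, 0.2090], E[r] = -0.5840, γ^t·E[r] = -0.286152, running G = -1.495527
t=3: π = [0.2673, 0.1987, 0.1250, 0.1997, 0.2092], E[r] = -0.5964, γ^t·E[r] = -0.204577, running G = -1.700105
t=4: π = [0.2665, 0.1989, 0.1250, 0.2002, 0.2094], E[r] = -0.5947, γ^t·E[r] = -0.142779, running G = -1.842884
t=5: π = [0.2667, 0.1988, 0.1250, 0.2001, 0.2094], E[r] = -0.5952, γ^t·E[r] = -0.100039, running G = -1.942923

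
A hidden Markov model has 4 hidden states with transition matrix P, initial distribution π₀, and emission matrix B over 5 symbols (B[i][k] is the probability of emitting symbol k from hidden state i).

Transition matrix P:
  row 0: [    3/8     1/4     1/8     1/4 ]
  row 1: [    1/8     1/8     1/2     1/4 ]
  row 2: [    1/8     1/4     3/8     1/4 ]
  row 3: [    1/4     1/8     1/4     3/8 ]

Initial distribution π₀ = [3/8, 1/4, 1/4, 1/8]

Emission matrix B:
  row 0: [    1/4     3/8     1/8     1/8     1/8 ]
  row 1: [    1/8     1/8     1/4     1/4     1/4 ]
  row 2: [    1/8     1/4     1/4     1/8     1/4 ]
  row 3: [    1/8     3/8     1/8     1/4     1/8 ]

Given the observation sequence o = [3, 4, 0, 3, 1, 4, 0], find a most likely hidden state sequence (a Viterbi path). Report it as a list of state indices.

path = [1, 2, 2, 1, 2, 2, 2]

t=0: δ = [4.688e-02, 6.250e-02, 3.125e-02, 3.125e-02]  (obs o_0=3)
t=1: δ = [2.197e-03, 2.930e-03, 7.812e-03, 1.953e-03]  ψ = [0, 0, 1, 1]  (obs o_1=4)
t=2: δ = [2.441e-04, 2.441e-04, 3.662e-04, 2.441e-04]  ψ = [2, 2, 2, 2]  (obs o_2=0)
t=3: δ = [1.144e-05, 2.289e-05, 1.717e-05, 2.289e-05]  ψ = [0, 2, 2, 2]  (obs o_3=3)
t=4: δ = [2.146e-06, 5.364e-07, 2.861e-06, 3.219e-06]  ψ = [3, 2, 1, 3]  (obs o_4=1)
t=5: δ = [1.006e-07, 1.788e-07, 2.682e-07, 1.509e-07]  ψ = [0, 2, 2, 3]  (obs o_5=4)
t=6: δ = [9.430e-09, 8.382e-09, 1.257e-08, 8.382e-09]  ψ = [0, 2, 2, 2]  (obs o_6=0)
backtrack: best end state = 2; path = [1, 2, 2, 1, 2, 2, 2]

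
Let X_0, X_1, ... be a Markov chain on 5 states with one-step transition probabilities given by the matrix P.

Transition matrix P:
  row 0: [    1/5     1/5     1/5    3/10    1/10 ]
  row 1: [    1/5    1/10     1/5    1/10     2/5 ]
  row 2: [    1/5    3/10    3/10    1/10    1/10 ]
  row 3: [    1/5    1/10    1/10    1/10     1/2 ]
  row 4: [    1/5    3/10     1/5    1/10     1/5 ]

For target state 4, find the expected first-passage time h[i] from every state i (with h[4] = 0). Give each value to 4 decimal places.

First-step conditioning: h[4] = 0; for i ≠ 4, h[i] = 1 + Σ_k P[i][k]·h[k].
  h[0] = 1 + 1/5·h[0] + 1/5·h[1] + 1/5·h[2] + 3/10·h[3]
  h[1] = 1 + 1/5·h[0] + 1/10·h[1] + 1/5·h[2] + 1/10·h[3]
  h[2] = 1 + 1/5·h[0] + 3/10·h[1] + 3/10·h[2] + 1/10·h[3]
  h[3] = 1 + 1/5·h[0] + 1/10·h[1] + 1/10·h[2] + 1/10·h[3]
Solving the 4×4 linear system over states ≠ 4 gives exactly h = [955/219, 250/73, 1000/219, 650/219, 0] (h[4] = 0 is the target).

h = [4.3607, 3.4247, 4.5662, 2.9680, 0.0000]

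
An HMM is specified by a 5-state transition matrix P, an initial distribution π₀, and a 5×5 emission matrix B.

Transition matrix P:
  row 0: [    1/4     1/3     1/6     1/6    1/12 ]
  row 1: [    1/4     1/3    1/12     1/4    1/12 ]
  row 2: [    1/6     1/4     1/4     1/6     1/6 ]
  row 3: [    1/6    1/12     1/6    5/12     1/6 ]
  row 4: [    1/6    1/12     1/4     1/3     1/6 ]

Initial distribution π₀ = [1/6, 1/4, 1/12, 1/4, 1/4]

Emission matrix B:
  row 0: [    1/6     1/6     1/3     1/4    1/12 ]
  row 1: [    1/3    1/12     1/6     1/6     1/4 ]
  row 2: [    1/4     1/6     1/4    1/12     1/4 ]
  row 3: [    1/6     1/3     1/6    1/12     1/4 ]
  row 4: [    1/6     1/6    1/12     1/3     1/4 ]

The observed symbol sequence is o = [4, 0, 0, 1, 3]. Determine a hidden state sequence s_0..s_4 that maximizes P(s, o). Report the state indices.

path = [1, 1, 1, 3, 4]

t=0: δ = [1.389e-02, 6.250e-02, 2.083e-02, 6.250e-02, 6.250e-02]  (obs o_0=4)
t=1: δ = [2.604e-03, 6.944e-03, 3.906e-03, 4.340e-03, 1.736e-03]  ψ = [1, 1, 4, 3, 3]  (obs o_1=0)
t=2: δ = [2.894e-04, 7.716e-04, 2.441e-04, 3.014e-04, 1.206e-04]  ψ = [1, 1, 2, 3, 3]  (obs o_2=0)
t=3: δ = [3.215e-05, 2.143e-05, 1.072e-05, 6.430e-05, 1.072e-05]  ψ = [1, 1, 1, 1, 1]  (obs o_3=1)
t=4: δ = [2.679e-06, 1.786e-06, 8.931e-07, 2.233e-06, 3.572e-06]  ψ = [3, 0, 3, 3, 3]  (obs o_4=3)
backtrack: best end state = 4; path = [1, 1, 1, 3, 4]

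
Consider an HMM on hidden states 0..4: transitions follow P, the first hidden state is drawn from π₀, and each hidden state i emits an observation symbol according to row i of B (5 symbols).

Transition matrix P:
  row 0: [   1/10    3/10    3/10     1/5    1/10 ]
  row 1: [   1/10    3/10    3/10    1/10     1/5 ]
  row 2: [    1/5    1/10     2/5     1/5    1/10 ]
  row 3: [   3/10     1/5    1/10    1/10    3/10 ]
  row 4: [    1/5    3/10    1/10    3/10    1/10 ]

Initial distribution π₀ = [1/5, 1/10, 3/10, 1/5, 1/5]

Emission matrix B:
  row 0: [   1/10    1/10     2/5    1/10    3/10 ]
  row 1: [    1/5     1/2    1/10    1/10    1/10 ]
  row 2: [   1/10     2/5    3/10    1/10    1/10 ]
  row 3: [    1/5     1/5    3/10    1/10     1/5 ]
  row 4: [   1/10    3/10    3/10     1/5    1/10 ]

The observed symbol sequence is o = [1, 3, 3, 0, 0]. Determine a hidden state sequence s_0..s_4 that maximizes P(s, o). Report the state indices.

path = [2, 3, 4, 1, 1]

t=0: δ = [2.000e-02, 5.000e-02, 1.200e-01, 4.000e-02, 6.000e-02]  (obs o_0=1)
t=1: δ = [2.400e-03, 1.800e-03, 4.800e-03, 2.400e-03, 2.400e-03]  ψ = [2, 4, 2, 2, 2]  (obs o_1=3)
t=2: δ = [9.600e-05, 7.200e-05, 1.920e-04, 9.600e-05, 1.440e-04]  ψ = [2, 0, 2, 2, 3]  (obs o_2=3)
t=3: δ = [3.840e-06, 8.640e-06, 7.680e-06, 8.640e-06, 2.880e-06]  ψ = [2, 4, 2, 4, 3]  (obs o_3=0)
t=4: δ = [2.592e-07, 5.184e-07, 3.072e-07, 3.072e-07, 2.592e-07]  ψ = [3, 1, 2, 2, 3]  (obs o_4=0)
backtrack: best end state = 1; path = [2, 3, 4, 1, 1]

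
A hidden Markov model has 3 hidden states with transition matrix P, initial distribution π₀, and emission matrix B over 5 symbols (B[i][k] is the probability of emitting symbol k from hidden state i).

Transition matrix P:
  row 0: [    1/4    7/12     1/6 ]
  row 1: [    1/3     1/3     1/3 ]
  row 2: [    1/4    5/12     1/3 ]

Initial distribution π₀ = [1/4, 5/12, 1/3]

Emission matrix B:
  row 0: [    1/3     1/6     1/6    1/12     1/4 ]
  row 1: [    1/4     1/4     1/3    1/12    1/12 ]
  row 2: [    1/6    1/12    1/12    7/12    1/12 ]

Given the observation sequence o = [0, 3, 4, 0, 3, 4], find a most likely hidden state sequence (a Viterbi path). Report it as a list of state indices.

path = [1, 2, 0, 1, 2, 0]

t=0: δ = [8.333e-02, 1.042e-01, 5.556e-02]  (obs o_0=0)
t=1: δ = [2.894e-03, 4.051e-03, 2.025e-02]  ψ = [1, 0, 1]  (obs o_1=3)
t=2: δ = [1.266e-03, 7.033e-04, 5.626e-04]  ψ = [2, 2, 2]  (obs o_2=4)
t=3: δ = [1.055e-04, 1.846e-04, 3.907e-05]  ψ = [0, 0, 1]  (obs o_3=0)
t=4: δ = [5.128e-06, 5.128e-06, 3.590e-05]  ψ = [1, 0, 1]  (obs o_4=3)
t=5: δ = [2.244e-06, 1.246e-06, 9.971e-07]  ψ = [2, 2, 2]  (obs o_5=4)
backtrack: best end state = 0; path = [1, 2, 0, 1, 2, 0]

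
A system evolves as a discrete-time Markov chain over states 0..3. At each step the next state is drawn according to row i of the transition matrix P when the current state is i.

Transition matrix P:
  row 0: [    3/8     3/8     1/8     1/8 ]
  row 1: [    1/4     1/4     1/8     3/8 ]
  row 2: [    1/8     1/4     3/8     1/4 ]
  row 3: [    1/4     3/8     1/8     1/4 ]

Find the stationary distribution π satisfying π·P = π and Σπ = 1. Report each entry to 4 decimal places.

Balance equations π_j = Σ_i π_i·P[i][j]:
  π_0 = 3/8·π_0 + 1/4·π_1 + 1/8·π_2 + 1/4·π_3
  π_1 = 3/8·π_0 + 1/4·π_1 + 1/4·π_2 + 3/8·π_3
  π_2 = 1/8·π_0 + 1/8·π_1 + 3/8·π_2 + 1/8·π_3
  normalize: π_0 + π_1 + π_2 + π_3 = 1
Solving the linear system gives exactly π = [11/42, 17/54, 1/6, 97/378].

π = [0.2619, 0.3148, 0.1667, 0.2566]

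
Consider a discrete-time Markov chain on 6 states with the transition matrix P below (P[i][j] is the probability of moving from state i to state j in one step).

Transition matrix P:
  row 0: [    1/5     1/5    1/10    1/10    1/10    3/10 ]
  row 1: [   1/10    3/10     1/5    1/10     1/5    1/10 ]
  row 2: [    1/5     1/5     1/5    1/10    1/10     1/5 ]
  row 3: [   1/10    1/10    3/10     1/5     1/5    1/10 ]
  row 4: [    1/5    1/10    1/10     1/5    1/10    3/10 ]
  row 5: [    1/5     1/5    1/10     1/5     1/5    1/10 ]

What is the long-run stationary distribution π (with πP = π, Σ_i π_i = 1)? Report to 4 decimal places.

Balance equations π_j = Σ_i π_i·P[i][j]:
  π_0 = 1/5·π_0 + 1/10·π_1 + 1/5·π_2 + 1/10·π_3 + 1/5·π_4 + 1/5·π_5
  π_1 = 1/5·π_0 + 3/10·π_1 + 1/5·π_2 + 1/10·π_3 + 1/10·π_4 + 1/5·π_5
  π_2 = 1/10·π_0 + 1/5·π_1 + 1/5·π_2 + 3/10·π_3 + 1/10·π_4 + 1/10·π_5
  π_3 = 1/10·π_0 + 1/10·π_1 + 1/10·π_2 + 1/5·π_3 + 1/5·π_4 + 1/5·π_5
  π_4 = 1/10·π_0 + 1/5·π_1 + 1/10·π_2 + 1/5·π_3 + 1/10·π_4 + 1/5·π_5
  normalize: π_0 + π_1 + π_2 + π_3 + π_4 + π_5 = 1
Solving the linear system gives exactly π = [14833/89189, 16850/89189, 14715/89189, 13198/89189, 13530/89189, 16063/89189].

π = [0.1663, 0.1889, 0.1650, 0.1480, 0.1517, 0.1801]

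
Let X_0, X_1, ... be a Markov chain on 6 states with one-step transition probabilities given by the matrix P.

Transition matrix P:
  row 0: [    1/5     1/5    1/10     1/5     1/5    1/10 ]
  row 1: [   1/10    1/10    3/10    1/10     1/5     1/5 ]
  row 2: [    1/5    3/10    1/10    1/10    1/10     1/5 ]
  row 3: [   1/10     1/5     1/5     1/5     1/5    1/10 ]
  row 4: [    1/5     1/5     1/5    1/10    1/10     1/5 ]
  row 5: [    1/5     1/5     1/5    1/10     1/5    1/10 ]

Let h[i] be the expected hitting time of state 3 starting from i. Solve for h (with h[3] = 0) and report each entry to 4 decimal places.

h = [7.6254, 8.5512, 8.4806, 0.0000, 8.4735, 8.4735]

First-step conditioning: h[3] = 0; for i ≠ 3, h[i] = 1 + Σ_k P[i][k]·h[k].
  h[0] = 1 + 1/5·h[0] + 1/5·h[1] + 1/10·h[2] + 1/5·h[4] + 1/10·h[5]
  h[1] = 1 + 1/10·h[0] + 1/10·h[1] + 3/10·h[2] + 1/5·h[4] + 1/5·h[5]
  h[2] = 1 + 1/5·h[0] + 3/10·h[1] + 1/10·h[2] + 1/10·h[4] + 1/5·h[5]
  h[4] = 1 + 1/5·h[0] + 1/5·h[1] + 1/5·h[2] + 1/10·h[4] + 1/5·h[5]
  h[5] = 1 + 1/5·h[0] + 1/5·h[1] + 1/5·h[2] + 1/5·h[4] + 1/10·h[5]
Solving the 5×5 linear system over states ≠ 3 gives exactly h = [2158/283, 2420/283, 2400/283, 0, 2398/283, 2398/283] (h[3] = 0 is the target).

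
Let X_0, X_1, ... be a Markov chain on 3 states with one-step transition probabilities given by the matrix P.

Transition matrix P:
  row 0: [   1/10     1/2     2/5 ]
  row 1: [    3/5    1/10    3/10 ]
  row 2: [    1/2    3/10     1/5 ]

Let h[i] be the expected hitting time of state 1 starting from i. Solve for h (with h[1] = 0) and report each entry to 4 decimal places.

h = [2.3077, 0.0000, 2.6923]

First-step conditioning: h[1] = 0; for i ≠ 1, h[i] = 1 + Σ_k P[i][k]·h[k].
  h[0] = 1 + 1/10·h[0] + 2/5·h[2]
  h[2] = 1 + 1/2·h[0] + 1/5·h[2]
Solving the 2×2 linear system over states ≠ 1 gives exactly h = [30/13, 0, 35/13] (h[1] = 0 is the target).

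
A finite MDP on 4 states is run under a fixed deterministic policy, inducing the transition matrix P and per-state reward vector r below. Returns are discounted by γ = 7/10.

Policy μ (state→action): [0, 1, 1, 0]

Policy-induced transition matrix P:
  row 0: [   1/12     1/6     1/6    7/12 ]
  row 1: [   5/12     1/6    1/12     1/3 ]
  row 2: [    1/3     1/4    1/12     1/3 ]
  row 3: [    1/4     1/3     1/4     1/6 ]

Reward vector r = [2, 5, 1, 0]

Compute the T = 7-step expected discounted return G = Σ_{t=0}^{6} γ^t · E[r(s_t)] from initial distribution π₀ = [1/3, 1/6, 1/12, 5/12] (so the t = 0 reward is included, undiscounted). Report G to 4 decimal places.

G = 5.4274

t=0: π = [0.3333, 0.1667, 0.0833, 0.4167], E[r] = 1.5833, γ^t·E[r] = 1.583333, running G = 1.583333
t=1: π = [0.2292, 0.2431, 0.1806, 0.3472], E[r] = 1.8542, γ^t·E[r] = 1.297917, running G = 2.881250
t=2: π = [0.2674, 0.2396, 0.1603, 0.3328], E[r] = 1.8929, γ^t·E[r] = 0.927541, running G = 3.808791
t=3: π = [0.2587, 0.2355, 0.1611, 0.3447], E[r] = 1.8560, γ^t·E[r] = 0.636591, running G = 4.445382
t=4: π = [0.2595, 0.2375, 0.1623, 0.3406], E[r] = 1.8692, γ^t·E[r] = 0.448784, running G = 4.894165
t=5: π = [0.2599, 0.2370, 0.1617, 0.3415], E[r] = 1.8662, γ^t·E[r] = 0.313656, running G = 5.207822
t=6: π = [0.2597, 0.2371, 0.1619, 0.3414], E[r] = 1.8665, γ^t·E[r] = 0.219590, running G = 5.427412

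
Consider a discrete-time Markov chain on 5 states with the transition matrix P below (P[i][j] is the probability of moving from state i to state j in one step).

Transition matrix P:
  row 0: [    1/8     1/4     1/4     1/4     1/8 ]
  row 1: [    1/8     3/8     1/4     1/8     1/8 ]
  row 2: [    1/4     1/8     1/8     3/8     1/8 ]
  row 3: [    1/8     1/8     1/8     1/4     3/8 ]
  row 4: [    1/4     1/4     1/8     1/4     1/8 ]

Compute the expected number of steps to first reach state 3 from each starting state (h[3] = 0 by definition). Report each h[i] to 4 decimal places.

First-step conditioning: h[3] = 0; for i ≠ 3, h[i] = 1 + Σ_k P[i][k]·h[k].
  h[0] = 1 + 1/8·h[0] + 1/4·h[1] + 1/4·h[2] + 1/8·h[4]
  h[1] = 1 + 1/8·h[0] + 3/8·h[1] + 1/4·h[2] + 1/8·h[4]
  h[2] = 1 + 1/4·h[0] + 1/8·h[1] + 1/8·h[2] + 1/8·h[4]
  h[4] = 1 + 1/4·h[0] + 1/4·h[1] + 1/8·h[2] + 1/8·h[4]
Solving the 4×4 linear system over states ≠ 3 gives exactly h = [168/41, 192/41, 440/123, 0, 512/123] (h[3] = 0 is the target).

h = [4.0976, 4.6829, 3.5772, 0.0000, 4.1626]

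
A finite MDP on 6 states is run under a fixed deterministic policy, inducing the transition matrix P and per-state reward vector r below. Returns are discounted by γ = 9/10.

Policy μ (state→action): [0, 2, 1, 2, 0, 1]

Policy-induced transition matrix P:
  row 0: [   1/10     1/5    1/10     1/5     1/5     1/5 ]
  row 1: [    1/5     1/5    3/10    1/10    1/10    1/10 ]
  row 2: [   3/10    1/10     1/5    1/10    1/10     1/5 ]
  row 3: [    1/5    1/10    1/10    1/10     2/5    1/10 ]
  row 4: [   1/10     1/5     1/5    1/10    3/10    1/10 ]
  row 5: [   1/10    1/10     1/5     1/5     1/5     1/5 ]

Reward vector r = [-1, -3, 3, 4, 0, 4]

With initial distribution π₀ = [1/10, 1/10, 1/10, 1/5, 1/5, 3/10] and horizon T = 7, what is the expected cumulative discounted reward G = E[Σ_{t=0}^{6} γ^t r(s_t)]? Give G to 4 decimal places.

t=0: π = [0.1000, 0.1000, 0.1000, 0.2000, 0.2000, 0.3000], E[r] = 1.9000, γ^t·E[r] = 1.900000, running G = 1.900000
t=1: π = [0.1500, 0.1400, 0.1800, 0.1400, 0.2400, 0.1500], E[r] = 1.1300, γ^t·E[r] = 1.017000, running G = 2.917000
t=2: π = [0.1640, 0.1530, 0.1850, 0.1300, 0.2200, 0.1480], E[r] = 1.0440, γ^t·E[r] = 0.845640, running G = 3.762640
t=3: π = [0.1653, 0.1537, 0.1859, 0.1312, 0.2142, 0.1497], E[r] = 1.0549, γ^t·E[r] = 0.769022, running G = 4.531662
t=4: π = [0.1657, 0.1533, 0.1857, 0.1315, 0.2137, 0.1501], E[r] = 1.0579, γ^t·E[r] = 0.694082, running G = 5.225744
t=5: π = [0.1656, 0.1533, 0.1856, 0.1316, 0.2138, 0.1501], E[r] = 1.0583, γ^t·E[r] = 0.624920, running G = 5.850664
t=6: π = [0.1656, 0.1533, 0.1856, 0.1316, 0.2138, 0.1501], E[r] = 1.0583, γ^t·E[r] = 0.562413, running G = 6.413077

G = 6.4131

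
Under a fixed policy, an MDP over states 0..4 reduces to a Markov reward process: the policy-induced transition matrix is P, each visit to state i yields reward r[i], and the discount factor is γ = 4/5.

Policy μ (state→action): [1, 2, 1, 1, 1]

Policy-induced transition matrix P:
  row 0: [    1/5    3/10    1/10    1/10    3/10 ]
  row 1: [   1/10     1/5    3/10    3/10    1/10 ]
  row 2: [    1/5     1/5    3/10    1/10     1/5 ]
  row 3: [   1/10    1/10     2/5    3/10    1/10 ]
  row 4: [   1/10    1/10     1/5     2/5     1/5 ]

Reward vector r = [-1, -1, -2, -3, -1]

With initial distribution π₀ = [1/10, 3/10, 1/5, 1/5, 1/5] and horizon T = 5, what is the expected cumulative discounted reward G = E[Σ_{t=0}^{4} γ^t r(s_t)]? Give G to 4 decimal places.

G = -5.7675

t=0: π = [0.1000, 0.3000, 0.2000, 0.2000, 0.2000], E[r] = -1.6000, γ^t·E[r] = -1.600000, running G = -1.600000
t=1: π = [0.1300, 0.1700, 0.2800, 0.2600, 0.1600], E[r] = -1.8000, γ^t·E[r] = -1.440000, running G = -3.040000
t=2: π = [0.1410, 0.1710, 0.2840, 0.2340, 0.1700], E[r] = -1.7520, γ^t·E[r] = -1.121280, running G = -4.161280
t=3: π = [0.1425, 0.1737, 0.2782, 0.2320, 0.1736], E[r] = -1.7422, γ^t·E[r] = -0.892006, running G = -5.053286
t=4: π = [0.1421, 0.1737, 0.2773, 0.2332, 0.1737], E[r] = -1.7438, γ^t·E[r] = -0.714252, running G = -5.767539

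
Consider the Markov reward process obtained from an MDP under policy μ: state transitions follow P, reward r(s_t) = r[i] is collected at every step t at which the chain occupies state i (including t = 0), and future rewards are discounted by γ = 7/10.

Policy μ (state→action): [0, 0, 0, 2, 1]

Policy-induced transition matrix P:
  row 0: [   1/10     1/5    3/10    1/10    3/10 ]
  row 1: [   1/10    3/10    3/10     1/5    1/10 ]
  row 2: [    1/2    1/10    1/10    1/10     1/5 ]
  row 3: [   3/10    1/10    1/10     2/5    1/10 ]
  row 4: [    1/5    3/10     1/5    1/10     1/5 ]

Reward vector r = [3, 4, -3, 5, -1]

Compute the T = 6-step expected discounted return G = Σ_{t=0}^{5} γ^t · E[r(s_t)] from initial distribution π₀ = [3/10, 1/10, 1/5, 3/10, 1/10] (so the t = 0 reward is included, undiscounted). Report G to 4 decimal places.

t=0: π = [0.3000, 0.1000, 0.2000, 0.3000, 0.1000], E[r] = 2.1000, γ^t·E[r] = 2.100000, running G = 2.100000
t=1: π = [0.2500, 0.1700, 0.1900, 0.2000, 0.1900], E[r] = 1.6700, γ^t·E[r] = 1.169000, running G = 3.269000
t=2: π = [0.2350, 0.1970, 0.2030, 0.1770, 0.1880], E[r] = 1.5810, γ^t·E[r] = 0.774690, running G = 4.043690
t=3: π = [0.2354, 0.2005, 0.2052, 0.1728, 0.1861], E[r] = 1.5705, γ^t·E[r] = 0.538682, running G = 4.582372
t=4: π = [0.2353, 0.2009, 0.2058, 0.1719, 0.1862], E[r] = 1.5651, γ^t·E[r] = 0.375771, running G = 4.958142
t=5: π = [0.2353, 0.2009, 0.2058, 0.1717, 0.1863], E[r] = 1.5642, γ^t·E[r] = 0.262893, running G = 5.221035

G = 5.2210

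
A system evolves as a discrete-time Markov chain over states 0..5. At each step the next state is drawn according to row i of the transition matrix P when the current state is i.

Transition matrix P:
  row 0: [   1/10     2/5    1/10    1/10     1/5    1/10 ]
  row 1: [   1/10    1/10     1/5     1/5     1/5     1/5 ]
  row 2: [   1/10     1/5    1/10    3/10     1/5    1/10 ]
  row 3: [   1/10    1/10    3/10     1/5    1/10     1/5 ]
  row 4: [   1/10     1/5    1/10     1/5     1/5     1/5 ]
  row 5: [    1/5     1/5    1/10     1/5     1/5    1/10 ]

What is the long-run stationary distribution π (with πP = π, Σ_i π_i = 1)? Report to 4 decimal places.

π = [0.1157, 0.1843, 0.1593, 0.2044, 0.1796, 0.1568]

Balance equations π_j = Σ_i π_i·P[i][j]:
  π_0 = 1/10·π_0 + 1/10·π_1 + 1/10·π_2 + 1/10·π_3 + 1/10·π_4 + 1/5·π_5
  π_1 = 2/5·π_0 + 1/10·π_1 + 1/5·π_2 + 1/10·π_3 + 1/5·π_4 + 1/5·π_5
  π_2 = 1/10·π_0 + 1/5·π_1 + 1/10·π_2 + 3/10·π_3 + 1/10·π_4 + 1/10·π_5
  π_3 = 1/10·π_0 + 1/5·π_1 + 3/10·π_2 + 1/5·π_3 + 1/5·π_4 + 1/5·π_5
  π_4 = 1/5·π_0 + 1/5·π_1 + 1/5·π_2 + 1/10·π_3 + 1/5·π_4 + 1/5·π_5
  normalize: π_0 + π_1 + π_2 + π_3 + π_4 + π_5 = 1
Solving the linear system gives exactly π = [13855/119768, 11035/59884, 19079/119768, 6119/29942, 10753/59884, 9391/59884].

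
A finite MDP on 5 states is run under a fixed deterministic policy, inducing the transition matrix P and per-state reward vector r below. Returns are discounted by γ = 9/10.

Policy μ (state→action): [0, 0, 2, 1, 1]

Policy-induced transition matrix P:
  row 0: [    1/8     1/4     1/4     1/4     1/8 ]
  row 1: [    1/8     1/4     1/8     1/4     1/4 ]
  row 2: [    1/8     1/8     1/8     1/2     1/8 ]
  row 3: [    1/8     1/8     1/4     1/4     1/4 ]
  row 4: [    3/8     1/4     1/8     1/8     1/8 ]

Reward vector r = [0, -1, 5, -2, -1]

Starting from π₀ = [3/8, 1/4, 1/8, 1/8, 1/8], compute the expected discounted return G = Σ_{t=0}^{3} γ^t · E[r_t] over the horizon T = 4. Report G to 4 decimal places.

G = -0.0318

t=0: π = [0.3750, 0.2500, 0.1250, 0.1250, 0.1250], E[r] = 0.0000, γ^t·E[r] = 0.000000, running G = 0.000000
t=1: π = [0.1563, 0.2188, 0.1875, 0.2656, 0.1719], E[r] = 0.0156, γ^t·E[r] = 0.014063, running G = 0.014063
t=2: π = [0.1680, 0.1934, 0.1777, 0.2754, 0.1855], E[r] = -0.0410, γ^t·E[r] = -0.033223, running G = -0.019160
t=3: π = [0.1714, 0.1934, 0.1804, 0.2712, 0.1836], E[r] = -0.0173, γ^t·E[r] = -0.012636, running G = -0.031797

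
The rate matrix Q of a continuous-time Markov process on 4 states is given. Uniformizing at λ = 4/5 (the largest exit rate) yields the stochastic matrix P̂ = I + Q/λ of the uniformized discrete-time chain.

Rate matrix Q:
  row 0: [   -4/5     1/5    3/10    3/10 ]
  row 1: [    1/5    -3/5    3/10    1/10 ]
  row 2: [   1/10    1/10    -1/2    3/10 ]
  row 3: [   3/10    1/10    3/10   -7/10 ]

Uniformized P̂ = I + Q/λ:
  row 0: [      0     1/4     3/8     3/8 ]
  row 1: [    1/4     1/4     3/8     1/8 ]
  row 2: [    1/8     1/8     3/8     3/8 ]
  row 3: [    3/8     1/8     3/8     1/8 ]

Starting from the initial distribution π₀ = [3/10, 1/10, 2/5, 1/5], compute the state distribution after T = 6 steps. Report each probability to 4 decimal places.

t=0: π = [0.3000, 0.1000, 0.4000, 0.2000]
t=1: π = [0.1500, 0.1750, 0.3750, 0.3000]
t=2: π = [0.2031, 0.1656, 0.3750, 0.2563]
t=3: π = [0.1844, 0.1711, 0.3750, 0.2695]
t=4: π = [0.1907, 0.1694, 0.3750, 0.2648]
t=5: π = [0.1885, 0.1700, 0.3750, 0.2664]
t=6: π = [0.1893, 0.1698, 0.3750, 0.2659]

π = [0.1893, 0.1698, 0.3750, 0.2659]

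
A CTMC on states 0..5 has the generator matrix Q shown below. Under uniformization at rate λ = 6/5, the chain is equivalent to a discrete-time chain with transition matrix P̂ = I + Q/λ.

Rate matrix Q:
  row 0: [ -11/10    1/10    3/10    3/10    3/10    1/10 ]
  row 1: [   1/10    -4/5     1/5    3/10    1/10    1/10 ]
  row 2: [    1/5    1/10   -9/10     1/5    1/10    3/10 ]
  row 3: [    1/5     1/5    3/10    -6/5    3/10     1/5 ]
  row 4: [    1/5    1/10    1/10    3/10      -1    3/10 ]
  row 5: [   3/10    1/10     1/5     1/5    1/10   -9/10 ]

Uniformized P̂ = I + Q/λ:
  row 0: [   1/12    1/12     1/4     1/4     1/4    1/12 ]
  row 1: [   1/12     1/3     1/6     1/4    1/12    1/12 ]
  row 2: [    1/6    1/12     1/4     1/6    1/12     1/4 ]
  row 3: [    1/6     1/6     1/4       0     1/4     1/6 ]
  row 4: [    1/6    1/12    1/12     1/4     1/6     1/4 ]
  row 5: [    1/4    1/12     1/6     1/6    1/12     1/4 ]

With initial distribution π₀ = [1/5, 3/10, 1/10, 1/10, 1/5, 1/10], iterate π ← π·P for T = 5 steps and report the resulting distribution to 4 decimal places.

π = [0.1581, 0.1306, 0.1983, 0.1744, 0.1513, 0.1873]

t=0: π = [0.2000, 0.3000, 0.1000, 0.1000, 0.2000, 0.1000]
t=1: π = [0.1333, 0.1667, 0.1833, 0.2083, 0.1500, 0.1583]
t=2: π = [0.1549, 0.1424, 0.1979, 0.1694, 0.1528, 0.1826]
t=3: π = [0.1571, 0.1330, 0.1975, 0.1759, 0.1501, 0.1863]
t=4: π = [0.1580, 0.1313, 0.1984, 0.1740, 0.1514, 0.1870]
t=5: π = [0.1581, 0.1306, 0.1983, 0.1744, 0.1513, 0.1873]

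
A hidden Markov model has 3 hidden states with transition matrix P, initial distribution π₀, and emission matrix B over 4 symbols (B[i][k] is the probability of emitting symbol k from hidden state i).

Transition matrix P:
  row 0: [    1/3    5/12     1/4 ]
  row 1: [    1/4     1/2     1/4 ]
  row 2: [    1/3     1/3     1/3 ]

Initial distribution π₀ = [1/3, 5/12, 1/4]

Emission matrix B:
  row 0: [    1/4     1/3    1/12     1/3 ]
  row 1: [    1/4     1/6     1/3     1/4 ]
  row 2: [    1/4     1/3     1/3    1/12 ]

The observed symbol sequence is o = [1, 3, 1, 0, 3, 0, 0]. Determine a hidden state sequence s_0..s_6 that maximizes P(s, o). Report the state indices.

t=0: δ = [1.111e-01, 6.944e-02, 8.333e-02]  (obs o_0=1)
t=1: δ = [1.235e-02, 1.157e-02, 2.315e-03]  ψ = [0, 0, 0]  (obs o_1=3)
t=2: δ = [1.372e-03, 9.645e-04, 1.029e-03]  ψ = [0, 1, 0]  (obs o_2=1)
t=3: δ = [1.143e-04, 1.429e-04, 8.573e-05]  ψ = [0, 0, 0]  (obs o_3=0)
t=4: δ = [1.270e-05, 1.786e-05, 2.977e-06]  ψ = [0, 1, 1]  (obs o_4=3)
t=5: δ = [1.116e-06, 2.233e-06, 1.116e-06]  ψ = [1, 1, 1]  (obs o_5=0)
t=6: δ = [1.395e-07, 2.791e-07, 1.395e-07]  ψ = [1, 1, 1]  (obs o_6=0)
backtrack: best end state = 1; path = [0, 0, 0, 1, 1, 1, 1]

path = [0, 0, 0, 1, 1, 1, 1]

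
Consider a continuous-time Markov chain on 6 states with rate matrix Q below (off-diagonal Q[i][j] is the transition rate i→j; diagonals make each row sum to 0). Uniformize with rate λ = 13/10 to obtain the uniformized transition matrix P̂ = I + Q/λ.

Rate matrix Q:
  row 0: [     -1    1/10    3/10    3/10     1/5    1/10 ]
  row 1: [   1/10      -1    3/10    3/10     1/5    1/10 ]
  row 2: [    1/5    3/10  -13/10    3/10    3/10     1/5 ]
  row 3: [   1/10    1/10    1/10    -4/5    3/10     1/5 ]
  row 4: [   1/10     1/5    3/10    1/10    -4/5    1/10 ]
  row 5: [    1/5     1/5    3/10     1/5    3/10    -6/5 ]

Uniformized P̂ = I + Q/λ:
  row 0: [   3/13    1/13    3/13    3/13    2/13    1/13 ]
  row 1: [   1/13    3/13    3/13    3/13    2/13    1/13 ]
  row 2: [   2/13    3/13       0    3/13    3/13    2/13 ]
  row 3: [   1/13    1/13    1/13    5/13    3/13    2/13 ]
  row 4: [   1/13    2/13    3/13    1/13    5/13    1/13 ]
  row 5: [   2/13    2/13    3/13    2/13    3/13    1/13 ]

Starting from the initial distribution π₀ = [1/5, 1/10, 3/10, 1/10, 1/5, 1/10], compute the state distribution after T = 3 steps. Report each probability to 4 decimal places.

π = [0.1157, 0.1523, 0.1592, 0.2187, 0.2477, 0.1064]

t=0: π = [0.2000, 0.1000, 0.3000, 0.1000, 0.2000, 0.1000]
t=1: π = [0.1385, 0.1615, 0.1462, 0.2077, 0.2385, 0.1077]
t=2: π = [0.1178, 0.1509, 0.1651, 0.2178, 0.2444, 0.1041]
t=3: π = [0.1157, 0.1523, 0.1592, 0.2187, 0.2477, 0.1064]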